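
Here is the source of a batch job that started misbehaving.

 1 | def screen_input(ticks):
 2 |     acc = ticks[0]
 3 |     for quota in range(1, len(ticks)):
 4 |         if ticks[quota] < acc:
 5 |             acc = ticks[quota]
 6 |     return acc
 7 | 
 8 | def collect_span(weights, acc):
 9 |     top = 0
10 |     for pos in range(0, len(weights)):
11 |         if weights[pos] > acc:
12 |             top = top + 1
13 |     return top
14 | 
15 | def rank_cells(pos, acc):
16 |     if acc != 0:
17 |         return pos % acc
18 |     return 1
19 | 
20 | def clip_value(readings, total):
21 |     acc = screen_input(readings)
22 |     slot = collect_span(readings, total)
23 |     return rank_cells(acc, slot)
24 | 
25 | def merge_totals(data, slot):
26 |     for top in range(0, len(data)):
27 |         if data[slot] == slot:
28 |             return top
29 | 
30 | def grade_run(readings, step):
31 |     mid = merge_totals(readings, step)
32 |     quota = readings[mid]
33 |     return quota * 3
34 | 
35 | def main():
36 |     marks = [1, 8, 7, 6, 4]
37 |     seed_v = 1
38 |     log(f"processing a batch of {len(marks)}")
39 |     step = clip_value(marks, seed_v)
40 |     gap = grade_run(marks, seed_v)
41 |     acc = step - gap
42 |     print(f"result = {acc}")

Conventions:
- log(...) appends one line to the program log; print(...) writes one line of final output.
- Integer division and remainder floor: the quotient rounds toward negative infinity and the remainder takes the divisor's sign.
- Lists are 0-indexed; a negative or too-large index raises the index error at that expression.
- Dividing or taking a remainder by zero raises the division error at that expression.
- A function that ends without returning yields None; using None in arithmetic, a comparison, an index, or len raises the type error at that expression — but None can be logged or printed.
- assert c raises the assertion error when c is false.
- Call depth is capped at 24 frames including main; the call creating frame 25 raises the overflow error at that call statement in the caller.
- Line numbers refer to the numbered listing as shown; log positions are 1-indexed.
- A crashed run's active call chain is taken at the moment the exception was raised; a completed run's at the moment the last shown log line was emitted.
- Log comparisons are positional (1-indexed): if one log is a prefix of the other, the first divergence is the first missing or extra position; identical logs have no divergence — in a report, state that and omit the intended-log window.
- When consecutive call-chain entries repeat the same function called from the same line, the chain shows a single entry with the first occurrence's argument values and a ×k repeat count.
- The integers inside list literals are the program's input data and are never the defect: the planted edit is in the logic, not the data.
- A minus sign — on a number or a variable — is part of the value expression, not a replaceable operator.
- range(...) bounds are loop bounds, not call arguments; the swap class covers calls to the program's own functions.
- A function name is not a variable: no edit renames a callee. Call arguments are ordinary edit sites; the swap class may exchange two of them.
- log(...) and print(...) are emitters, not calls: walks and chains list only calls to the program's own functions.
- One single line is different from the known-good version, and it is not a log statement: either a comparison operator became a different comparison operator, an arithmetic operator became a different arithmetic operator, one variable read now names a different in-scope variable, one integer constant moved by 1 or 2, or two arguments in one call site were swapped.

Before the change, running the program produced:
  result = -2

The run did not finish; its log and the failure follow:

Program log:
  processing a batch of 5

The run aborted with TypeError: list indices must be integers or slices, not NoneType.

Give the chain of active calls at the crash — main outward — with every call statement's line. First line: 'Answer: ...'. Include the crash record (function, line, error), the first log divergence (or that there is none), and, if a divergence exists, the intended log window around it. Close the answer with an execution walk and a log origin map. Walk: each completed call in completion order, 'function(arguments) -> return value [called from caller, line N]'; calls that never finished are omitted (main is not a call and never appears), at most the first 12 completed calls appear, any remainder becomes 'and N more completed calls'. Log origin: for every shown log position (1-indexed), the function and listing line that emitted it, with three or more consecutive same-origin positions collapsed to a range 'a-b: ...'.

Answer: main -> grade_run (called at line 40).
Key fact: The logs agree in full; the defect surfaces as the crash itself.
Crash: grade_run, line 32, TypeError.
First divergence: none; the two logs match at every position.
Execution walk:
  screen_input([1, 8, 7, 6, 4]) -> 1  [called from clip_value, line 21]
  collect_span([1, 8, 7, 6, 4], 1) -> 4  [called from clip_value, line 22]
  rank_cells(1, 4) -> 1  [called from clip_value, line 23]
  clip_value([1, 8, 7, 6, 4], 1) -> 1  [called from main, line 39]
  merge_totals([1, 8, 7, 6, 4], 1) -> None  [called from grade_run, line 31]
Log origins:
  1: logged in main at line 38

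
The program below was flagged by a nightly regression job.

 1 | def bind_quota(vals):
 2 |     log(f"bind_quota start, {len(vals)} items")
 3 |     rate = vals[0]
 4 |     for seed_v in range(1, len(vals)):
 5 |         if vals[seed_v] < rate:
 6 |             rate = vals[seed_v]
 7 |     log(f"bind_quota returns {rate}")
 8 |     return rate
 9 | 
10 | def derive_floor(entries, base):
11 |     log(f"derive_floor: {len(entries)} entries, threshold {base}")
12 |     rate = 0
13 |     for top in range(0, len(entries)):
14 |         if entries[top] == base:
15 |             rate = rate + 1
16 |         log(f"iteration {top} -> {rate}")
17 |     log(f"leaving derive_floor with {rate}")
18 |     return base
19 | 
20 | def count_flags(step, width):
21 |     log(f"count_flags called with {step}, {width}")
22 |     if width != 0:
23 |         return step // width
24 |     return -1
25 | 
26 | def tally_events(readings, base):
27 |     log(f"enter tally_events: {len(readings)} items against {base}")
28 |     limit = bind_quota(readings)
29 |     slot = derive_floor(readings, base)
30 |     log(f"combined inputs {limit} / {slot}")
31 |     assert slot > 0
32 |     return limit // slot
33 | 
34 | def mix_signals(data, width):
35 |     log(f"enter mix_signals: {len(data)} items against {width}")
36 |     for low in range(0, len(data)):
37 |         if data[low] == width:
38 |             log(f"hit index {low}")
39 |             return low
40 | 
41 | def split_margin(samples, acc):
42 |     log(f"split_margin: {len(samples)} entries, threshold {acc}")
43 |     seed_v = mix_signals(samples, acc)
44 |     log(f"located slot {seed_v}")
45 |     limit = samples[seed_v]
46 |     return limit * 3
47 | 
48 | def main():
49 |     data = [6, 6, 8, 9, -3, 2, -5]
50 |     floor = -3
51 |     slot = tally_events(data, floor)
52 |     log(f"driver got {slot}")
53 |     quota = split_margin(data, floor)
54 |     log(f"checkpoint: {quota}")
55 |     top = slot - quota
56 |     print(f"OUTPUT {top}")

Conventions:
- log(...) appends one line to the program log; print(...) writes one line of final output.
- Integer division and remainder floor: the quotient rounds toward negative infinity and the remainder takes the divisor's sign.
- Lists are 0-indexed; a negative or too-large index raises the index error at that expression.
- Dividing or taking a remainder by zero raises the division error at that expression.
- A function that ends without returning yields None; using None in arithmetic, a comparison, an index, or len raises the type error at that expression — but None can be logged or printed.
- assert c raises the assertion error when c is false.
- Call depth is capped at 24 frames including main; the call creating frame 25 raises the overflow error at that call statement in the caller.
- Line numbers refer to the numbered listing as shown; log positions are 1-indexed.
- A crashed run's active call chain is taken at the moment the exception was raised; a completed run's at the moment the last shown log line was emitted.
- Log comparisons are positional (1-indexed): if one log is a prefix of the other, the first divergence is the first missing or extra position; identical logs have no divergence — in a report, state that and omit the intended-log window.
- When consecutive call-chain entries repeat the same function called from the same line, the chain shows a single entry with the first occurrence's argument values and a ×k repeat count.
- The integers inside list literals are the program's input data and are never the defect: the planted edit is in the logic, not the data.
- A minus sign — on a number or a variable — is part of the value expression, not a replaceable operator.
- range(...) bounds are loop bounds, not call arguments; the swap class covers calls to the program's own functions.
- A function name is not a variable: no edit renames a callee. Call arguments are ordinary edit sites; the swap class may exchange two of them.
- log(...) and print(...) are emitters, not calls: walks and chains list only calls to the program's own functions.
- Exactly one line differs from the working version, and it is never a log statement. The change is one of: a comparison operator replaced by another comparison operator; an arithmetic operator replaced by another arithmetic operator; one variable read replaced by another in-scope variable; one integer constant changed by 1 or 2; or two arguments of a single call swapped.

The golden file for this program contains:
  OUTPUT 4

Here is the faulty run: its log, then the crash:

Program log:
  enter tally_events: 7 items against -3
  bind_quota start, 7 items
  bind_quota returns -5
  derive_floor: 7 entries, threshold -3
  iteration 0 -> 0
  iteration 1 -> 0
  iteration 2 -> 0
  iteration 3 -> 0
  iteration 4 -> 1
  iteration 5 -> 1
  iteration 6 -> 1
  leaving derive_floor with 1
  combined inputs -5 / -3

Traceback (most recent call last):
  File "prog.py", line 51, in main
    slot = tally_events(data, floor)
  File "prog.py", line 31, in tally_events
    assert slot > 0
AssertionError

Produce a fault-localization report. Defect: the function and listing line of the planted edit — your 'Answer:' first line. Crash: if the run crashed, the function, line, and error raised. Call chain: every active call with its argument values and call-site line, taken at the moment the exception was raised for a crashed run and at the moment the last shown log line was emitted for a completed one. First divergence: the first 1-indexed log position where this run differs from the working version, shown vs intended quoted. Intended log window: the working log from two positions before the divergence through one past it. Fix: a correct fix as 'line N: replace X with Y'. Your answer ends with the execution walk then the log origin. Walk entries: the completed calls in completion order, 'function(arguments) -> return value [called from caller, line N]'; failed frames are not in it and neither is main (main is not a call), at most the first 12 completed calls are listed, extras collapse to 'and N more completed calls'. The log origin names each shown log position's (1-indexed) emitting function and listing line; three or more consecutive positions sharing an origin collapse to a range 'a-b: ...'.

Answer: the defect is in derive_floor at line 18.
Key observation: The log first diverges at position 13: the faulty run prints 'combined inputs -5 / -3' where the working version prints 'combined inputs -5 / 1'.
Crash: tally_events, line 31, AssertionError.
Call chain: main -> tally_events([6, 6, 8, 9, -3, 2, -5], -3) (called at line 51).
First divergence: position 13; shown 'combined inputs -5 / -3' vs intended 'combined inputs -5 / 1'.
Intended log window:
  11: iteration 6 -> 1
  12: leaving derive_floor with 1
  13: combined inputs -5 / 1
  14: driver got -5
Execution walk:
  bind_quota([6, 6, 8, 9, -3, 2, -5]) -> -5  [called from tally_events, line 28]
  derive_floor([6, 6, 8, 9, -3, 2, -5], -3) -> -3  [called from tally_events, line 29]
Origin of each log line:
  1: from tally_events, line 27
  2: from bind_quota, line 2
  3: from bind_quota, line 7
  4: from derive_floor, line 11
  5-11: from derive_floor, line 16
  12: from derive_floor, line 17
  13: from tally_events, line 30
A correct fix: line 18: replace `base` with `rate`.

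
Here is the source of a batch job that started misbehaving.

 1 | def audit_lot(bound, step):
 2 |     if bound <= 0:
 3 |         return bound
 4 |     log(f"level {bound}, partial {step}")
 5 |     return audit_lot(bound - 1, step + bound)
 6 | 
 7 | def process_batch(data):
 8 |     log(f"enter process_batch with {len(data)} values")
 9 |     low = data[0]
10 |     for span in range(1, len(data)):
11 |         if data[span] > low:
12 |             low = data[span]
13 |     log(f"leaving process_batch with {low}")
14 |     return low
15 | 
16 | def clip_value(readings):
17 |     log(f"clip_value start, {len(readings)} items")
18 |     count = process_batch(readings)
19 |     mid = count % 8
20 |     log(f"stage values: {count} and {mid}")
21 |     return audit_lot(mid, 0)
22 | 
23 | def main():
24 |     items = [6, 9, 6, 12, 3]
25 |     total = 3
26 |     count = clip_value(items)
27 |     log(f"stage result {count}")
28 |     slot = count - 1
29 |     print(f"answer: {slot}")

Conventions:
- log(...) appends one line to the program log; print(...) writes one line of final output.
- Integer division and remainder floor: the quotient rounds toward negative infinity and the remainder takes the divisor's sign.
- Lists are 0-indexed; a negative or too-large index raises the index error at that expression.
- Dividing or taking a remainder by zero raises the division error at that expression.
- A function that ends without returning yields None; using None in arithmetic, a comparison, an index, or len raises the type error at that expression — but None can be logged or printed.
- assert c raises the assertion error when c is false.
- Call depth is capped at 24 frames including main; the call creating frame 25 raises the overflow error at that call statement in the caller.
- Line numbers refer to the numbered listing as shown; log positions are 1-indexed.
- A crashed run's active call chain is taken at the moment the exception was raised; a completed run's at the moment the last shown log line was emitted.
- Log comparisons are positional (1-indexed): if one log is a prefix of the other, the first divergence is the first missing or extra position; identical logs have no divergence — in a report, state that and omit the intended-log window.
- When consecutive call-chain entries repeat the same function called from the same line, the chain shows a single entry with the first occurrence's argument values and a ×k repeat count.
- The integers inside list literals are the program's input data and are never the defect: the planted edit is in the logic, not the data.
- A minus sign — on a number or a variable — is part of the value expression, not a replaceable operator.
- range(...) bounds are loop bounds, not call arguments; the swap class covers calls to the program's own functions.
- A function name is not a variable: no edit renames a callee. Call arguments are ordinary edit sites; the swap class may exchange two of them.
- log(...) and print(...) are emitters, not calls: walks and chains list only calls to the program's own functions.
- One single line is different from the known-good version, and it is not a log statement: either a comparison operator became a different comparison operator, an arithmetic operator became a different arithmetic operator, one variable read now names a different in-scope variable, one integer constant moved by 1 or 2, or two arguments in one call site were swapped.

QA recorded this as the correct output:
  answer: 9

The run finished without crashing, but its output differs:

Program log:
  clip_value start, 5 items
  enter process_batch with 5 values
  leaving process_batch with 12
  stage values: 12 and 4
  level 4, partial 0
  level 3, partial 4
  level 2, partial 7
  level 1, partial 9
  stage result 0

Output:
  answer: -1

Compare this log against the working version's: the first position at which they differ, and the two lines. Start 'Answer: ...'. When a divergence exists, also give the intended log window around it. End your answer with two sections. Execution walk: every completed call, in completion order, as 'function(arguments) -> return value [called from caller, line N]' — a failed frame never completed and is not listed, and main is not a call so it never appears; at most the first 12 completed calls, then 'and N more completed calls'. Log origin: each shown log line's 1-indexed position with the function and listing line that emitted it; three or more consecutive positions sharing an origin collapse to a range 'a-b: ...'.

Answer: position 9 — shown 'stage result 0', intended 'stage result 10'.
Intended log window:
  7: level 2, partial 7
  8: level 1, partial 9
  9: stage result 10
Execution walk:
  process_batch([6, 9, 6, 12, 3]) -> 12  [called from clip_value, line 18]
  audit_lot(0, 10) -> 0  [called from audit_lot, line 5]
  audit_lot(1, 9) -> 0  [called from audit_lot, line 5]
  audit_lot(2, 7) -> 0  [called from audit_lot, line 5]
  audit_lot(3, 4) -> 0  [called from audit_lot, line 5]
  audit_lot(4, 0) -> 0  [called from clip_value, line 21]
  clip_value([6, 9, 6, 12, 3]) -> 0  [called from main, line 26]
Origin of each log line:
  1: logged in clip_value at line 17
  2: logged in process_batch at line 8
  3: logged in process_batch at line 13
  4: logged in clip_value at line 20
  5-8: logged in audit_lot at line 4
  9: logged in main at line 27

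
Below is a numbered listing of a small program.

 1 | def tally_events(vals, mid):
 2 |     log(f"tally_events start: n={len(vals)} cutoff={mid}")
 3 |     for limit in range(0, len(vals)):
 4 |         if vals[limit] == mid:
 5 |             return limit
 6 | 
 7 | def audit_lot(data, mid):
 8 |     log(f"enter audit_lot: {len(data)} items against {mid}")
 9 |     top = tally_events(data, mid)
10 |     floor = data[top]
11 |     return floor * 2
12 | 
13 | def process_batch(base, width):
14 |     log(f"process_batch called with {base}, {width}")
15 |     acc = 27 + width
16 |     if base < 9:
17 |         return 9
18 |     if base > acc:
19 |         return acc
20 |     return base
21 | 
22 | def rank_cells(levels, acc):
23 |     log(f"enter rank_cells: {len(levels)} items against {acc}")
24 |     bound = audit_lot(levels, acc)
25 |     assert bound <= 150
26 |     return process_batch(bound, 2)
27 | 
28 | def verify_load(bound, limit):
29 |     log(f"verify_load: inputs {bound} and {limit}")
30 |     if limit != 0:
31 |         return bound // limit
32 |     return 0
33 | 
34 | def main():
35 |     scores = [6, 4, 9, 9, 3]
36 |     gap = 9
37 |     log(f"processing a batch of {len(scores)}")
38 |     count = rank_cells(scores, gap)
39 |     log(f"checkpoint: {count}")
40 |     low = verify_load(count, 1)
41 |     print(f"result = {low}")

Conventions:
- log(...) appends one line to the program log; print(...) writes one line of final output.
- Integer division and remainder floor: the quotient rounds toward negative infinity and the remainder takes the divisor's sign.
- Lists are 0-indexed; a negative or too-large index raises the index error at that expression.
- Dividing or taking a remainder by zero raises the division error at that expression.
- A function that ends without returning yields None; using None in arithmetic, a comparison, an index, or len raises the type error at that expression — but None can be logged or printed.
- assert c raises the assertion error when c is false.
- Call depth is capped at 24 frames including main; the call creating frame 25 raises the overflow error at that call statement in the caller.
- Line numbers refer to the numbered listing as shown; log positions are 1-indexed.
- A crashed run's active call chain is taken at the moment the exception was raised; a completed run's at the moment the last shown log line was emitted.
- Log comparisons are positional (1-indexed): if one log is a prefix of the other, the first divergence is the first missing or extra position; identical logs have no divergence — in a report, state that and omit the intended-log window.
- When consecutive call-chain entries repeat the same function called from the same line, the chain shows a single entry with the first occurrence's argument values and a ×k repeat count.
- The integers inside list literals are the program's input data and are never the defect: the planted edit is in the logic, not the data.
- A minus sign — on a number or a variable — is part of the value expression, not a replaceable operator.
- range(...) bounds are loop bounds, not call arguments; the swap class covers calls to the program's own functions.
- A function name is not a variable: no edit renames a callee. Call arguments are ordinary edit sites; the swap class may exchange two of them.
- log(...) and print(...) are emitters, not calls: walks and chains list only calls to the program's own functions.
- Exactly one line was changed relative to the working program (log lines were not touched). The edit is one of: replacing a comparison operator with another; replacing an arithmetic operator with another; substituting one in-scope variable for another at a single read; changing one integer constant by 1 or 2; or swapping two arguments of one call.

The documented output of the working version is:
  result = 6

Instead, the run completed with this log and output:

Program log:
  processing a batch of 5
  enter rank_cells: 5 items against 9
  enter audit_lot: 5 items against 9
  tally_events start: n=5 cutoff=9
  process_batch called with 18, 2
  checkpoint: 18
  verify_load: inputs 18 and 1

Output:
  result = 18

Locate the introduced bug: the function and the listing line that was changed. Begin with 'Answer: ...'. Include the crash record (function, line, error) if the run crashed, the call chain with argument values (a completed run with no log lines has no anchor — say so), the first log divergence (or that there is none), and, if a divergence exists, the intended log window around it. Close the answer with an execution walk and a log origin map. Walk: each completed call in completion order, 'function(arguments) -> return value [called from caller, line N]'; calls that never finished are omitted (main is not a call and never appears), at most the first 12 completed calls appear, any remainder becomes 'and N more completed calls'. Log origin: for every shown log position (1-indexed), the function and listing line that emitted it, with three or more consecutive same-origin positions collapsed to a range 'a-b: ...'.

Answer: the defect is in main at line 40.
The tell: At log position 7 the runs split — shown 'verify_load: inputs 18 and 1', but the working version logs 'verify_load: inputs 18 and 3'.
Call chain: main -> verify_load(18, 1) (called at line 40).
First divergence: at position 7 the run shows 'verify_load: inputs 18 and 1' where the working version logs 'verify_load: inputs 18 and 3'.
Intended log window:
  5: process_batch called with 18, 2
  6: checkpoint: 18
  7: verify_load: inputs 18 and 3
Execution walk:
  tally_events([6, 4, 9, 9, 3], 9) -> 2  [called from audit_lot, line 9]
  audit_lot([6, 4, 9, 9, 3], 9) -> 18  [called from rank_cells, line 24]
  process_batch(18, 2) -> 18  [called from rank_cells, line 26]
  rank_cells([6, 4, 9, 9, 3], 9) -> 18  [called from main, line 38]
  verify_load(18, 1) -> 18  [called from main, line 40]
Log origins:
  1: emitted by main (line 37)
  2: emitted by rank_cells (line 23)
  3: emitted by audit_lot (line 8)
  4: emitted by tally_events (line 2)
  5: emitted by process_batch (line 14)
  6: emitted by main (line 39)
  7: emitted by verify_load (line 29)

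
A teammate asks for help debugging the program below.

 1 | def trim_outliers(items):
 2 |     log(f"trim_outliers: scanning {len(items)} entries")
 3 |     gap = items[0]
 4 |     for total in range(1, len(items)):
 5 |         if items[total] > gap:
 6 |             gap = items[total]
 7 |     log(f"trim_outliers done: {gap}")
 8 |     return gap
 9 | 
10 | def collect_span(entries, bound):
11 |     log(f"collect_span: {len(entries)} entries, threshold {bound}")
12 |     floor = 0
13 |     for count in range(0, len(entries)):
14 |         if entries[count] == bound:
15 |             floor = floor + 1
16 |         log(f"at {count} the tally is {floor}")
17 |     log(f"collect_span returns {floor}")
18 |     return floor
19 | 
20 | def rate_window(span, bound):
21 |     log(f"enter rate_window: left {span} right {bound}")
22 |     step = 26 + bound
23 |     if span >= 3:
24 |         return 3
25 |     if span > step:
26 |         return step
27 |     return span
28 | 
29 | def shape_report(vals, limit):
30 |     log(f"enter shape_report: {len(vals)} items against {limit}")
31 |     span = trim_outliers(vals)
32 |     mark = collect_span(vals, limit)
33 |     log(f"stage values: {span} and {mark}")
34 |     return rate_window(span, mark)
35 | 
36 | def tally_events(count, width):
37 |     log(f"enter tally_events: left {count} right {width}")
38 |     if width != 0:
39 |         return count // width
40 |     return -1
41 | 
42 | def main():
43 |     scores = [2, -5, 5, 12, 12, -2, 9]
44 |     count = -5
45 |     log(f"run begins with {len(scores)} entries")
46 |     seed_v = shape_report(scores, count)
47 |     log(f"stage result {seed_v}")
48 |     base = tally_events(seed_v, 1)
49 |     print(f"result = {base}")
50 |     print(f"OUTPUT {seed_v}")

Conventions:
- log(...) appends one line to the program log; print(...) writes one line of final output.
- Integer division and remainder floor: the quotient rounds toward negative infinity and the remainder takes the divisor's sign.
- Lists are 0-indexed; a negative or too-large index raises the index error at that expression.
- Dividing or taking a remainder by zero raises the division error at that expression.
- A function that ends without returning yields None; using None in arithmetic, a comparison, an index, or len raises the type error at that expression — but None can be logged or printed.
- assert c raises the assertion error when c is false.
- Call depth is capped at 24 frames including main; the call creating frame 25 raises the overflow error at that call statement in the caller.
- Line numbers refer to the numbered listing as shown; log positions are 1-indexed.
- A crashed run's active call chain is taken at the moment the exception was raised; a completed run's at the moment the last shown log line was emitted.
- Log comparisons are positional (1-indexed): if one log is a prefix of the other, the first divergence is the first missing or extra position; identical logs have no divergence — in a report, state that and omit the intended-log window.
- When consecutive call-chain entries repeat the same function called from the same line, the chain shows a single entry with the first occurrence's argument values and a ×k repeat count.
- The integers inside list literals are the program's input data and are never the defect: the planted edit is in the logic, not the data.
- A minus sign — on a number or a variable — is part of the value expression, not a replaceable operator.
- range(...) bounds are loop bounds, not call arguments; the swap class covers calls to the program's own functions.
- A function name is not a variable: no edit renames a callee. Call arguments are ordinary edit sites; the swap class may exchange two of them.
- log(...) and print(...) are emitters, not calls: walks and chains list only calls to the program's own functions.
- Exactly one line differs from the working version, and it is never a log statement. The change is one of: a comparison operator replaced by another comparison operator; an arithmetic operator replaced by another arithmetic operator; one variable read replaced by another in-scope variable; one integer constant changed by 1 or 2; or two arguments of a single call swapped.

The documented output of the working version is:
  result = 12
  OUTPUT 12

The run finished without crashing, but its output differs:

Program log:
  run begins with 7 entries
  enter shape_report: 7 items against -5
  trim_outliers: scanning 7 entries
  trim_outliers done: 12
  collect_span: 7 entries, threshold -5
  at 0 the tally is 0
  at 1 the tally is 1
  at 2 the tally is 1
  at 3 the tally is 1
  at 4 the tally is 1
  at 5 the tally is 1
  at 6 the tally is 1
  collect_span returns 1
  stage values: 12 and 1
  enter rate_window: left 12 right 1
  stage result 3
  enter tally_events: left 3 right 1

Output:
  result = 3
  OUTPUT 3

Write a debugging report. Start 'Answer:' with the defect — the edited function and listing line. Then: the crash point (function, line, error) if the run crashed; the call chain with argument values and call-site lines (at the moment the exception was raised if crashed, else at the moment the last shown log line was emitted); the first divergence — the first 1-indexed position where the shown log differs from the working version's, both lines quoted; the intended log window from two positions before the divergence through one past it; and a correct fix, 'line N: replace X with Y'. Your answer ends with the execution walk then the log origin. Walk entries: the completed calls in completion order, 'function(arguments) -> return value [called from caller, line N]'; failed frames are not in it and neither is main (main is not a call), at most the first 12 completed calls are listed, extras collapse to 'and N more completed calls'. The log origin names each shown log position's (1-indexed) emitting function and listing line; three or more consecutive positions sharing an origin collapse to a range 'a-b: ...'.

Answer: the defect is in rate_window at line 23.
The tell: Position 16 is the first bad log line: 'stage result 3' should read 'stage result 12'.
Call chain: main -> tally_events(3, 1) (called at line 48).
First divergence: position 16; shown 'stage result 3' vs intended 'stage result 12'.
Intended log window:
  14: stage values: 12 and 1
  15: enter rate_window: left 12 right 1
  16: stage result 12
  17: enter tally_events: left 12 right 1
Execution walk:
  trim_outliers([2, -5, 5, 12, 12, -2, 9]) -> 12  [called from shape_report, line 31]
  collect_span([2, -5, 5, 12, 12, -2, 9], -5) -> 1  [called from shape_report, line 32]
  rate_window(12, 1) -> 3  [called from shape_report, line 34]
  shape_report([2, -5, 5, 12, 12, -2, 9], -5) -> 3  [called from main, line 46]
  tally_events(3, 1) -> 3  [called from main, line 48]
Log origins:
  1: logged in main at line 45
  2: logged in shape_report at line 30
  3: logged in trim_outliers at line 2
  4: logged in trim_outliers at line 7
  5: logged in collect_span at line 11
  6-12: logged in collect_span at line 16
  13: logged in collect_span at line 17
  14: logged in shape_report at line 33
  15: logged in rate_window at line 21
  16: logged in main at line 47
  17: logged in tally_events at line 37
A correct fix: line 23: replace `>=` with `<`.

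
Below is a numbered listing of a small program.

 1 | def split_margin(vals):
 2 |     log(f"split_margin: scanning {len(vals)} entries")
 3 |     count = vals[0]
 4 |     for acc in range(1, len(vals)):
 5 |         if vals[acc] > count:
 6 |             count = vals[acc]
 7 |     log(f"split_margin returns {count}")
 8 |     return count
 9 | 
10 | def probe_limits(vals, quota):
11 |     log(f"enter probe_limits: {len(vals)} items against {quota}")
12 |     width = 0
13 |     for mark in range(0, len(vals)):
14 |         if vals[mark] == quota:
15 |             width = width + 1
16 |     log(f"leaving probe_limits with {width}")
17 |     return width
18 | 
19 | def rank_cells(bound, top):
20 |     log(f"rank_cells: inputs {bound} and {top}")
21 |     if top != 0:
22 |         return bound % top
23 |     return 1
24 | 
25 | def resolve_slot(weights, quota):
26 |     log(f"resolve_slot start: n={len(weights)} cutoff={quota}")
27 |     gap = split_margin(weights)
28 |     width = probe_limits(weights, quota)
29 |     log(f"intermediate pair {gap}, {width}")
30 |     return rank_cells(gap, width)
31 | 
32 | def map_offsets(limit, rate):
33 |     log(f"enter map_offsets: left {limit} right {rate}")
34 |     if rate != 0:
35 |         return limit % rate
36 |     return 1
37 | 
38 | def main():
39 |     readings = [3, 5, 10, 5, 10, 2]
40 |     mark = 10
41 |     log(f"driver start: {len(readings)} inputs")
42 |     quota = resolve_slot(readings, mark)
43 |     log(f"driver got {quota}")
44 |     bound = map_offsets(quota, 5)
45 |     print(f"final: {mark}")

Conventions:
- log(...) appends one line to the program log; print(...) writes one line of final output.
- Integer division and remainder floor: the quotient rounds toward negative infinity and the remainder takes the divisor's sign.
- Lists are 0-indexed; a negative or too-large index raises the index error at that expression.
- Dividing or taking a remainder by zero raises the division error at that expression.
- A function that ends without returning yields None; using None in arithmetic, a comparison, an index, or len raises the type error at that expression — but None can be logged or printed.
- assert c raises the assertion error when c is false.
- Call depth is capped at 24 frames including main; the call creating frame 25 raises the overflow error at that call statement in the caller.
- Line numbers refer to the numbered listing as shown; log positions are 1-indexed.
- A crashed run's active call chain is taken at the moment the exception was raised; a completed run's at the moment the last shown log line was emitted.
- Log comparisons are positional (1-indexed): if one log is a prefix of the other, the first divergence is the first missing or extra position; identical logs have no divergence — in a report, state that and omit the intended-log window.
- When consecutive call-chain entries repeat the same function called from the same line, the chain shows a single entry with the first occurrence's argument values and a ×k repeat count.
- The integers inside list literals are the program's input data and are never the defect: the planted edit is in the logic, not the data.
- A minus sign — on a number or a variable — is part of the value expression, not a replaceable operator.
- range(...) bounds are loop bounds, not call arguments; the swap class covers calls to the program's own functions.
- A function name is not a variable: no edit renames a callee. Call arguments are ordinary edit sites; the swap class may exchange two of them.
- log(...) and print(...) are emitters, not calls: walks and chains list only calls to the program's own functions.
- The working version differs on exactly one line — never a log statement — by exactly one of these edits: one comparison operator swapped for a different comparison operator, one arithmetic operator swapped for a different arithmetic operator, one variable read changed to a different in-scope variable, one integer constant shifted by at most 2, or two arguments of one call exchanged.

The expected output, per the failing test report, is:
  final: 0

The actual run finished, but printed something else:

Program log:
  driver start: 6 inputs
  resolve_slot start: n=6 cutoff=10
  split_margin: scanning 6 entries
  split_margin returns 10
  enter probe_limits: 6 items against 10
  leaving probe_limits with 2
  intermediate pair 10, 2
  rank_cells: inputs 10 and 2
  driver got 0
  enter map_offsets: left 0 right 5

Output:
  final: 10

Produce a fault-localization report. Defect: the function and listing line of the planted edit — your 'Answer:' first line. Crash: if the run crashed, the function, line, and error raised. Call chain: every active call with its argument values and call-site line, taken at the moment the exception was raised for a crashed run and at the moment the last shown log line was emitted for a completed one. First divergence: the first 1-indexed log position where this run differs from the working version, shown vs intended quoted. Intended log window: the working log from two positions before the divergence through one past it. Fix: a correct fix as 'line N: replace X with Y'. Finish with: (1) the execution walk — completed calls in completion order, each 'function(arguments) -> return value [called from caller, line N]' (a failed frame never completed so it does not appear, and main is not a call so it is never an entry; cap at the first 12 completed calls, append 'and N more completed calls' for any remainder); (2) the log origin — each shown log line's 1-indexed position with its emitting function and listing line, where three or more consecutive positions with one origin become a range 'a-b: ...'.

Answer: the defect is in main at line 45.
Core observation: Log streams are identical — the defect surfaces only in the printed output.
Call chain: main -> map_offsets(0, 5) (called at line 44).
First divergence: none (the log streams are identical).
Execution walk:
  split_margin([3, 5, 10, 5, 10, 2]) -> 10  [called from resolve_slot, line 27]
  probe_limits([3, 5, 10, 5, 10, 2], 10) -> 2  [called from resolve_slot, line 28]
  rank_cells(10, 2) -> 0  [called from resolve_slot, line 30]
  resolve_slot([3, 5, 10, 5, 10, 2], 10) -> 0  [called from main, line 42]
  map_offsets(0, 5) -> 0  [called from main, line 44]
Log line origins:
  1 — main, line 41
  2 — resolve_slot, line 26
  3 — split_margin, line 2
  4 — split_margin, line 7
  5 — probe_limits, line 11
  6 — probe_limits, line 16
  7 — resolve_slot, line 29
  8 — rank_cells, line 20
  9 — main, line 43
  10 — map_offsets, line 33
A correct fix: line 45: replace `mark` with `bound`.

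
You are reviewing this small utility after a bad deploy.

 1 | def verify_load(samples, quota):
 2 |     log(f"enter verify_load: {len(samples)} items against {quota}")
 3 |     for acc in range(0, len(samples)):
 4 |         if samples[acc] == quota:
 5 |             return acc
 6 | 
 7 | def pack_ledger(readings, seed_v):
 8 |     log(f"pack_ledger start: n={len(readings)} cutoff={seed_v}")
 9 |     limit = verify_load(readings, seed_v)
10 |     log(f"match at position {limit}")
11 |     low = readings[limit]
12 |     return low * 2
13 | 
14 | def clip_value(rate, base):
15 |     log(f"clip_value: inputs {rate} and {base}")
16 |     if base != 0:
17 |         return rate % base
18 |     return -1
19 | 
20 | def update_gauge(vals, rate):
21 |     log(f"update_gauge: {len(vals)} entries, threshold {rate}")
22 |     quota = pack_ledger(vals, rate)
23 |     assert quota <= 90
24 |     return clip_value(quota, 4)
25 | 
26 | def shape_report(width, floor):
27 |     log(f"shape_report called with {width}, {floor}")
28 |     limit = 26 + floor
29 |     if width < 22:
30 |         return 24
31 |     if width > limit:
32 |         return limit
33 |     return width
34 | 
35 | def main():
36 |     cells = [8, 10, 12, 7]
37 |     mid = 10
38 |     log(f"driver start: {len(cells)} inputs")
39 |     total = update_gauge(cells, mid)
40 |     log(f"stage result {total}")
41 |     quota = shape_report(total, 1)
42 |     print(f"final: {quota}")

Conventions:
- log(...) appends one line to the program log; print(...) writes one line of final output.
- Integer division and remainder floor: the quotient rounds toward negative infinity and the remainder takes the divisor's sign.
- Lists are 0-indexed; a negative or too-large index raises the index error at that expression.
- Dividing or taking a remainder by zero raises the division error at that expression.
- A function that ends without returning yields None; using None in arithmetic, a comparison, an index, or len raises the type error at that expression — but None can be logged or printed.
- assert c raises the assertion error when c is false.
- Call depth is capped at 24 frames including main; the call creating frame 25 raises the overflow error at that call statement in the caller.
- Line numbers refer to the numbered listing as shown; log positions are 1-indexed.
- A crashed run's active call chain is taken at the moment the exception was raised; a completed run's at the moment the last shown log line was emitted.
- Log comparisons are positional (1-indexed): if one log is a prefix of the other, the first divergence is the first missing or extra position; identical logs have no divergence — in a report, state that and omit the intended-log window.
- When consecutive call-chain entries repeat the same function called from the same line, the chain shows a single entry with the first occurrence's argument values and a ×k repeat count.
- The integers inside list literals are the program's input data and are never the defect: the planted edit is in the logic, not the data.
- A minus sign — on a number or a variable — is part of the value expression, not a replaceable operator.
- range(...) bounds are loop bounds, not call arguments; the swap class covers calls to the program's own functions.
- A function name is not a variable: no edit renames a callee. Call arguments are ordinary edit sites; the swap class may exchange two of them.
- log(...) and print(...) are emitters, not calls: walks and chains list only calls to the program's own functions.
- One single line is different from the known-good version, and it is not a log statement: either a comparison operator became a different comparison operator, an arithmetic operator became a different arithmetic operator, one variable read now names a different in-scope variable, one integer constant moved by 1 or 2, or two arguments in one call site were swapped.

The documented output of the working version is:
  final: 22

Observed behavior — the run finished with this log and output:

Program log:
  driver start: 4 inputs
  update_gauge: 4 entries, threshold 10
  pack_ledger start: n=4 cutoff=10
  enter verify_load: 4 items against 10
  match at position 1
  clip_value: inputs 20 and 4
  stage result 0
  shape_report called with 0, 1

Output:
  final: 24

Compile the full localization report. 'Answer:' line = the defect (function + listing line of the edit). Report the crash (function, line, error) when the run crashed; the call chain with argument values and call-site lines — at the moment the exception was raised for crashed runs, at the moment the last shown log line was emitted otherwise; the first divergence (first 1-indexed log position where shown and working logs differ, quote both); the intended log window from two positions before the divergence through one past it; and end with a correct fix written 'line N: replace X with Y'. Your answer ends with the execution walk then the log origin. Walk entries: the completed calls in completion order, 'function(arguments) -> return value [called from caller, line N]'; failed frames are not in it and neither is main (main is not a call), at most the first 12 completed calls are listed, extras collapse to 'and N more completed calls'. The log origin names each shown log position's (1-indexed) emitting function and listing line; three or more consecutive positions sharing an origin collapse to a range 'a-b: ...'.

Answer: the defect is in shape_report at line 30.
Key fact: Every logged value matches the working version; the printed result is what differs.
Call chain: main -> shape_report(0, 1) (called at line 41).
First divergence: none; the two logs match at every position.
Execution walk:
  verify_load([8, 10, 12, 7], 10) -> 1  [called from pack_ledger, line 9]
  pack_ledger([8, 10, 12, 7], 10) -> 20  [called from update_gauge, line 22]
  clip_value(20, 4) -> 0  [called from update_gauge, line 24]
  update_gauge([8, 10, 12, 7], 10) -> 0  [called from main, line 39]
  shape_report(0, 1) -> 24  [called from main, line 41]
Origin of each log line:
  1: from main, line 38
  2: from update_gauge, line 21
  3: from pack_ledger, line 8
  4: from verify_load, line 2
  5: from pack_ledger, line 10
  6: from clip_value, line 15
  7: from main, line 40
  8: from shape_report, line 27
A correct fix: line 30: replace `24` with `22`.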